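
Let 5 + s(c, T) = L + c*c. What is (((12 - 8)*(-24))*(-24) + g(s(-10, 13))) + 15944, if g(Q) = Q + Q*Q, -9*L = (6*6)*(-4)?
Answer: 30680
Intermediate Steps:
L = 16 (L = -6*6*(-4)/9 = -4*(-4) = -1/9*(-144) = 16)
s(c, T) = 11 + c**2 (s(c, T) = -5 + (16 + c*c) = -5 + (16 + c**2) = 11 + c**2)
g(Q) = Q + Q**2
(((12 - 8)*(-24))*(-24) + g(s(-10, 13))) + 15944 = (((12 - 8)*(-24))*(-24) + (11 + (-10)**2)*(1 + (11 + (-10)**2))) + 15944 = ((4*(-24))*(-24) + (11 + 100)*(1 + (11 + 100))) + 15944 = (-96*(-24) + 111*(1 + 111)) + 15944 = (2304 + 111*112) + 15944 = (2304 + 12432) + 15944 = 14736 + 15944 = 30680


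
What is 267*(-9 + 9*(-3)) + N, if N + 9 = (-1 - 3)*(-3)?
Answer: -9609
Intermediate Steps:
N = 3 (N = -9 + (-1 - 3)*(-3) = -9 - 4*(-3) = -9 + 12 = 3)
267*(-9 + 9*(-3)) + N = 267*(-9 + 9*(-3)) + 3 = 267*(-9 - 27) + 3 = 267*(-36) + 3 = -9612 + 3 = -9609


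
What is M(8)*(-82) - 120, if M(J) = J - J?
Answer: -120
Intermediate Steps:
M(J) = 0
M(8)*(-82) - 120 = 0*(-82) - 120 = 0 - 120 = -120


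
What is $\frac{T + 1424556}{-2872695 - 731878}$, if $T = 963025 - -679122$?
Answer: $- \frac{3066703}{3604573} \approx -0.85078$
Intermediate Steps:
$T = 1642147$ ($T = 963025 + 679122 = 1642147$)
$\frac{T + 1424556}{-2872695 - 731878} = \frac{1642147 + 1424556}{-2872695 - 731878} = \frac{3066703}{-3604573} = 3066703 \left(- \frac{1}{3604573}\right) = - \frac{3066703}{3604573}$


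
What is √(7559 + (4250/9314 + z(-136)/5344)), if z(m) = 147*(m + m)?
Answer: 3*√2030127908072118/1555438 ≈ 86.902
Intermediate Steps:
z(m) = 294*m (z(m) = 147*(2*m) = 294*m)
√(7559 + (4250/9314 + z(-136)/5344)) = √(7559 + (4250/9314 + (294*(-136))/5344)) = √(7559 + (4250*(1/9314) - 39984*1/5344)) = √(7559 + (2125/4657 - 2499/334)) = √(7559 - 10928093/1555438) = √(11746627749/1555438) = 3*√2030127908072118/1555438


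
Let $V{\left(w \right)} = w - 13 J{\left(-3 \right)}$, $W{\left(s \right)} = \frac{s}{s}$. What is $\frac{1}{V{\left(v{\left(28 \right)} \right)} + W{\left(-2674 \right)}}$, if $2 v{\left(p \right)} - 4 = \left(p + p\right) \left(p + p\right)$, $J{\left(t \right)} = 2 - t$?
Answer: $\frac{1}{1506} \approx 0.00066401$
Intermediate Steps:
$W{\left(s \right)} = 1$
$v{\left(p \right)} = 2 + 2 p^{2}$ ($v{\left(p \right)} = 2 + \frac{\left(p + p\right) \left(p + p\right)}{2} = 2 + \frac{2 p 2 p}{2} = 2 + \frac{4 p^{2}}{2} = 2 + 2 p^{2}$)
$V{\left(w \right)} = -65 + w$ ($V{\left(w \right)} = w - 13 \left(2 - -3\right) = w - 13 \left(2 + 3\right) = w - 65 = -65 + w$)
$\frac{1}{V{\left(v{\left(28 \right)} \right)} + W{\left(-2674 \right)}} = \frac{1}{\left(-65 + \left(2 + 2 \cdot 28^{2}\right)\right) + 1} = \frac{1}{\left(-65 + \left(2 + 2 \cdot 784\right)\right) + 1} = \frac{1}{\left(-65 + \left(2 + 1568\right)\right) + 1} = \frac{1}{\left(-65 + 1570\right) + 1} = \frac{1}{1505 + 1} = \frac{1}{1506}$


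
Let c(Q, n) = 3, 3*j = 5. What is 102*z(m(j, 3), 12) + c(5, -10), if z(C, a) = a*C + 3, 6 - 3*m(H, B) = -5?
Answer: 4797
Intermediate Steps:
j = 5/3 (j = (1/3)*5 = 5/3 ≈ 1.6667)
m(H, B) = 11/3 (m(H, B) = 2 - 1/3*(-5) = 2 + 5/3 = 11/3)
z(C, a) = 3 + C*a (z(C, a) = C*a + 3 = 3 + C*a)
102*z(m(j, 3), 12) + c(5, -10) = 102*(3 + (11/3)*12) + 3 = 102*(3 + 44) + 3 = 102*47 + 3 = 4794 + 3 = 4797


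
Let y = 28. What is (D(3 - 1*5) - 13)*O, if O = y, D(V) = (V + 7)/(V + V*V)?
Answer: -294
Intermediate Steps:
D(V) = (7 + V)/(V + V²)
O = 28
(D(3 - 1*5) - 13)*O = ((7 + (3 - 1*5))/((3 - 1*5)*(1 + (3 - 1*5))) - 13)*28 = ((7 + (3 - 5))/((3 - 5)*(1 + (3 - 5))) - 13)*28 = ((7 - 2)/((-2)*(1 - 2)) - 13)*28 = (-½*5/(-1) - 13)*28 = (-½*(-1)*5 - 13)*28 = (5/2 - 13)*28 = -21/2*28 = -294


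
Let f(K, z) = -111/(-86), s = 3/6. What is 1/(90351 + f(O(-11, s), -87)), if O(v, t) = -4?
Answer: 86/7770297 ≈ 1.1068e-5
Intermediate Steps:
s = ½ (s = 3*(⅙) = ½ ≈ 0.50000)
f(K, z) = 111/86 (f(K, z) = -111*(-1/86) = 111/86)
1/(90351 + f(O(-11, s), -87)) = 1/(90351 + 111/86) = 1/(7770297/86) = 86/7770297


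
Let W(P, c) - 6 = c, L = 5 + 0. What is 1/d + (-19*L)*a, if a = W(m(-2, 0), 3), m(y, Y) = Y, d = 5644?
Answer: -4825619/5644 ≈ -855.00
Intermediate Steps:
L = 5
W(P, c) = 6 + c
a = 9 (a = 6 + 3 = 9)
1/d + (-19*L)*a = 1/5644 - 19*5*9 = 1/5644 - 95*9 = 1/5644 - 855 = -4825619/5644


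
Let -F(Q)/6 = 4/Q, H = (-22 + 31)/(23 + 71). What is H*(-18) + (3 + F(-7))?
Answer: 1548/329 ≈ 4.7052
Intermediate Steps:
H = 9/94 ≈ 0.095745
F(Q) = -24/Q
H*(-18) + (3 + F(-7)) = (9/94)*(-18) + (3 - 24/(-7)) = -81/47 + (3 - 24*(-⅐)) = -81/47 + (3 + 24/7) = -81/47 + 45/7 = 1548/329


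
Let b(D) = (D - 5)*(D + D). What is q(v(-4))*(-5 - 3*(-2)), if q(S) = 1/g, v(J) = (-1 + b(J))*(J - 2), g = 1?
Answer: 1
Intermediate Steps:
b(D) = 2*D*(-5 + D) (b(D) = (-5 + D)*(2*D) = 2*D*(-5 + D))
v(J) = (-1 + 2*J*(-5 + J))*(-2 + J) (v(J) = (-1 + 2*J*(-5 + J))*(J - 2) = (-1 + 2*J*(-5 + J))*(-2 + J))
q(S) = 1 (q(S) = 1/1 = 1)
q(v(-4))*(-5 - 3*(-2)) = 1*(-5 - 3*(-2)) = 1*(-5 + 6) = 1*1 = 1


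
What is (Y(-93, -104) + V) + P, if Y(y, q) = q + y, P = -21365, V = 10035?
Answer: -11527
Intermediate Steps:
(Y(-93, -104) + V) + P = ((-104 - 93) + 10035) - 21365 = (-197 + 10035) - 21365 = 9838 - 21365 = -11527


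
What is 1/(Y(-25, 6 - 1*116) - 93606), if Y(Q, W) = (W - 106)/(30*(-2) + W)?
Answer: -85/7956402 ≈ -1.0683e-5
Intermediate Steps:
Y(Q, W) = (-106 + W)/(-60 + W)
1/(Y(-25, 6 - 1*116) - 93606) = 1/((-106 + (6 - 1*116))/(-60 + (6 - 1*116)) - 93606) = 1/((-106 + (6 - 116))/(-60 + (6 - 116)) - 93606) = 1/((-106 - 110)/(-60 - 110) - 93606) = 1/(-216/(-170) - 93606) = 1/(-1/170*(-216) - 93606) = 1/(108/85 - 93606) = 1/(-7956402/85) = -85/7956402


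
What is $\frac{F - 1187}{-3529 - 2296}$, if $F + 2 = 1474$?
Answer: $- \frac{57}{1165} \approx -0.048927$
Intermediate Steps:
$F = 1472$ ($F = -2 + 1474 = 1472$)
$\frac{F - 1187}{-3529 - 2296} = \frac{1472 - 1187}{-3529 - 2296} = \frac{285}{-5825} = 285 \left(- \frac{1}{5825}\right) = - \frac{57}{1165}$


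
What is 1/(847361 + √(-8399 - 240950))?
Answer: 847361/718020913670 - I*√249349/718020913670 ≈ 1.1801e-6 - 6.9545e-10*I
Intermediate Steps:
1/(847361 + √(-8399 - 240950)) = 1/(847361 + √(-249349)) = 1/(847361 + I*√249349)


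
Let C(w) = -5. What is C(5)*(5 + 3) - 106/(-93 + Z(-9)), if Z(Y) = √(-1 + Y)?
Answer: -336502/8659 + 106*I*√10/8659 ≈ -38.862 + 0.038711*I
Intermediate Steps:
C(5)*(5 + 3) - 106/(-93 + Z(-9)) = -5*(5 + 3) - 106/(-93 + √(-1 - 9)) = -5*8 - 106/(-93 + √(-10)) = -40 - 106/(-93 + I*√10)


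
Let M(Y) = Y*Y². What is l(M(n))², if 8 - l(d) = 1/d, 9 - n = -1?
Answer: 63984001/1000000 ≈ 63.984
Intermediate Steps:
n = 10 (n = 9 - 1*(-1) = 9 + 1 = 10)
M(Y) = Y³
l(d) = 8 - 1/d
l(M(n))² = (8 - 1/(10³))² = (8 - 1/1000)² = (7999/1000)² = 63984001/1000000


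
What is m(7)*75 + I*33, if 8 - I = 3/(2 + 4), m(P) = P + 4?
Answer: 2145/2 ≈ 1072.5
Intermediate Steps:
m(P) = 4 + P
I = 15/2 (I = 8 - 3/(2 + 4) = 8 - 3/6 = 8 - 1*½ = 8 - ½ = 15/2 ≈ 7.5000)
m(7)*75 + I*33 = (4 + 7)*75 + (15/2)*33 = 11*75 + 495/2 = 825 + 495/2 = 2145/2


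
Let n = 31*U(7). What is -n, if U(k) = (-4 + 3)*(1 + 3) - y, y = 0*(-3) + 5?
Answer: 279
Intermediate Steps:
y = 5 (y = 0 + 5 = 5)
U(k) = -9 (U(k) = (-4 + 3)*(1 + 3) - 1*5 = -1*4 - 5 = -4 - 5 = -9)
n = -279 (n = 31*(-9) = -279)
-n = -1*(-279) = 279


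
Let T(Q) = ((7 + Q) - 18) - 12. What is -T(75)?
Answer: -52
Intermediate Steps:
T(Q) = -23 + Q (T(Q) = (-11 + Q) - 12 = -23 + Q)
-T(75) = -(-23 + 75) = -1*52 = -52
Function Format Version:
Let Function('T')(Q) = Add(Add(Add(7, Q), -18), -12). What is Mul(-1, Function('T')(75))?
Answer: -52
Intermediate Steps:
Function('T')(Q) = Add(-23, Q) (Function('T')(Q) = Add(Add(-11, Q), -12) = Add(-23, Q))
Mul(-1, Function('T')(75)) = Mul(-1, Add(-23, 75)) = Mul(-1, 52) = -52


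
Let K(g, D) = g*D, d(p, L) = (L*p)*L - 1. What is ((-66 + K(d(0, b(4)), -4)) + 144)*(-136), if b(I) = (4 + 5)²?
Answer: -11152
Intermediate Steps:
b(I) = 81 (b(I) = 9² = 81)
d(p, L) = -1 + p*L² (d(p, L) = p*L² - 1 = -1 + p*L²)
K(g, D) = D*g
((-66 + K(d(0, b(4)), -4)) + 144)*(-136) = ((-66 - 4*(-1 + 0*81²)) + 144)*(-136) = ((-66 - 4*(-1 + 0*6561)) + 144)*(-136) = ((-66 - 4*(-1 + 0)) + 144)*(-136) = ((-66 - 4*(-1)) + 144)*(-136) = ((-66 + 4) + 144)*(-136) = (-62 + 144)*(-136) = 82*(-136) = -11152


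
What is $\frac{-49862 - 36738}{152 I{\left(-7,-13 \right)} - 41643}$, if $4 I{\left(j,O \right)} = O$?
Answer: $\frac{86600}{42137} \approx 2.0552$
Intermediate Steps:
$I{\left(j,O \right)} = \frac{O}{4}$
$\frac{-49862 - 36738}{152 I{\left(-7,-13 \right)} - 41643} = \frac{-49862 - 36738}{152 \cdot \frac{1}{4} \left(-13\right) - 41643} = - \frac{86600}{152 \left(- \frac{13}{4}\right) - 41643} = - \frac{86600}{-494 - 41643} = - \frac{86600}{-42137} = \left(-86600\right) \left(- \frac{1}{42137}\right) = \frac{86600}{42137}$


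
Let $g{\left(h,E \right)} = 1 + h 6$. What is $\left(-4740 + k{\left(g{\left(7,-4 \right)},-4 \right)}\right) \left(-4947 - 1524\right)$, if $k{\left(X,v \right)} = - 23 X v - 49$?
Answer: $5390343$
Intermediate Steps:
$g{\left(h,E \right)} = 1 + 6 h$
$k{\left(X,v \right)} = -49 - 23 X v$ ($k{\left(X,v \right)} = - 23 X v - 49 = -49 - 23 X v$)
$\left(-4740 + k{\left(g{\left(7,-4 \right)},-4 \right)}\right) \left(-4947 - 1524\right) = \left(-4740 - \left(49 + 23 \left(1 + 6 \cdot 7\right) \left(-4\right)\right)\right) \left(-4947 - 1524\right) = \left(-4740 - \left(49 + 23 \left(1 + 42\right) \left(-4\right)\right)\right) \left(-6471\right) = \left(-4740 - \left(49 + 989 \left(-4\right)\right)\right) \left(-6471\right) = \left(-4740 + \left(-49 + 3956\right)\right) \left(-6471\right) = \left(-4740 + 3907\right) \left(-6471\right) = \left(-833\right) \left(-6471\right) = 5390343$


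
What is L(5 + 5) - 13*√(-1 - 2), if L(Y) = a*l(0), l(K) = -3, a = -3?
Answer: 9 - 13*I*√3 ≈ 9.0 - 22.517*I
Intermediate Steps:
L(Y) = 9 (L(Y) = -3*(-3) = 9)
L(5 + 5) - 13*√(-1 - 2) = 9 - 13*√(-1 - 2) = 9 - 13*I*√3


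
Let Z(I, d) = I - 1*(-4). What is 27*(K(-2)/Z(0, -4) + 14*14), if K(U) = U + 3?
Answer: 21195/4 ≈ 5298.8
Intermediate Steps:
Z(I, d) = 4 + I (Z(I, d) = I + 4 = 4 + I)
K(U) = 3 + U
27*(K(-2)/Z(0, -4) + 14*14) = 27*((3 - 2)/(4 + 0) + 14*14) = 27*(1/4 + 196) = 27*(785/4) = 21195/4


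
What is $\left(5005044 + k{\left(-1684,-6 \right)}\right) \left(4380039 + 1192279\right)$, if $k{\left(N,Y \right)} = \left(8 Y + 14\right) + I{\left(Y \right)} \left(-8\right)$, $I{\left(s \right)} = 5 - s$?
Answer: $27889016949196$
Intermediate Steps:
$k{\left(N,Y \right)} = -26 + 16 Y$ ($k{\left(N,Y \right)} = \left(8 Y + 14\right) + \left(5 - Y\right) \left(-8\right) = \left(14 + 8 Y\right) + \left(-40 + 8 Y\right) = -26 + 16 Y$)
$\left(5005044 + k{\left(-1684,-6 \right)}\right) \left(4380039 + 1192279\right) = \left(5005044 + \left(-26 + 16 \left(-6\right)\right)\right) \left(4380039 + 1192279\right) = \left(5005044 - 122\right) 5572318 = 5004922 \cdot 5572318 = 27889016949196$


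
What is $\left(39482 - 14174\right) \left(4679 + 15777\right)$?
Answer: $517700448$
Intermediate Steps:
$\left(39482 - 14174\right) \left(4679 + 15777\right) = \left(39482 - 14174\right) 20456 = 25308 \cdot 20456 = 517700448$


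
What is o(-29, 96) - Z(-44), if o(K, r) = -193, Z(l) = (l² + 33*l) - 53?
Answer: -624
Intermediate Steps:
Z(l) = -53 + l² + 33*l
o(-29, 96) - Z(-44) = -193 - (-53 + (-44)² + 33*(-44)) = -193 - (-53 + 1936 - 1452) = -193 - 1*431 = -193 - 431 = -624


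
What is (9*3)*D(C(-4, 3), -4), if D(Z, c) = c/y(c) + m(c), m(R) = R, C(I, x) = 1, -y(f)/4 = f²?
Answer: -1701/16 ≈ -106.31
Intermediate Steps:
y(f) = -4*f²
D(Z, c) = c - 1/(4*c) (D(Z, c) = c/((-4*c²)) + c = c*(-1/(4*c²)) + c = -1/(4*c) + c = c - 1/(4*c))
(9*3)*D(C(-4, 3), -4) = (9*3)*(-4 - ¼/(-4)) = 27*(-4 - ¼*(-¼)) = 27*(-4 + 1/16) = 27*(-63/16) = -1701/16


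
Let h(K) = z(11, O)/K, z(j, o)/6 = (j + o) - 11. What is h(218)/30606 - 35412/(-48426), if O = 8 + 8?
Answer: 3281629686/4487548639 ≈ 0.73127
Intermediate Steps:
O = 16
z(j, o) = -66 + 6*j + 6*o (z(j, o) = 6*((j + o) - 11) = 6*(-11 + j + o) = -66 + 6*j + 6*o)
h(K) = 96/K (h(K) = (-66 + 6*11 + 6*16)/K = (-66 + 66 + 96)/K = 96/K)
h(218)/30606 - 35412/(-48426) = (96/218)/30606 - 35412/(-48426) = (96*(1/218))*(1/30606) - 35412*(-1/48426) = (48/109)*(1/30606) + 5902/8071 = 8/556009 + 5902/8071 = 3281629686/4487548639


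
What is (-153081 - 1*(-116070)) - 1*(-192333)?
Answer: 155322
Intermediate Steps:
(-153081 - 1*(-116070)) - 1*(-192333) = (-153081 + 116070) + 192333 = -37011 + 192333 = 155322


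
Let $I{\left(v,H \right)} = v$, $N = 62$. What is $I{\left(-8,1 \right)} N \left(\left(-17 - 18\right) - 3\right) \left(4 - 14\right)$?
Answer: $-188480$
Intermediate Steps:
$I{\left(-8,1 \right)} N \left(\left(-17 - 18\right) - 3\right) \left(4 - 14\right) = \left(-8\right) 62 \left(\left(-17 - 18\right) - 3\right) \left(4 - 14\right) = - 496 \left(\left(-17 - 18\right) - 3\right) \left(-10\right) = - 496 \left(-35 - 3\right) \left(-10\right) = - 496 \left(\left(-38\right) \left(-10\right)\right) = \left(-496\right) 380 = -188480$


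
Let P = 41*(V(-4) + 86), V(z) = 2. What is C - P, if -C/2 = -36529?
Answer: 69450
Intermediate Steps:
C = 73058 (C = -2*(-36529) = 73058)
P = 3608 (P = 41*(2 + 86) = 41*88 = 3608)
C - P = 73058 - 1*3608 = 73058 - 3608 = 69450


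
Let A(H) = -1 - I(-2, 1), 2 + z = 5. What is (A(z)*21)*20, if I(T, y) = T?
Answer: 420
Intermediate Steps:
z = 3 (z = -2 + 5 = 3)
A(H) = 1 (A(H) = -1 - 1*(-2) = -1 + 2 = 1)
(A(z)*21)*20 = (1*21)*20 = 21*20 = 420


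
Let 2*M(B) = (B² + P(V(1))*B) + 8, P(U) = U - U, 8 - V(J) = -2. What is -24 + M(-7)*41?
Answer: 2289/2 ≈ 1144.5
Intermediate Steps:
V(J) = 10 (V(J) = 8 - 1*(-2) = 8 + 2 = 10)
P(U) = 0
M(B) = 4 + B²/2 (M(B) = ((B² + 0*B) + 8)/2 = ((B² + 0) + 8)/2 = (B² + 8)/2 = (8 + B²)/2 = 4 + B²/2)
-24 + M(-7)*41 = -24 + (4 + (½)*(-7)²)*41 = -24 + (4 + (½)*49)*41 = -24 + (4 + 49/2)*41 = -24 + (57/2)*41 = -24 + 2337/2 = 2289/2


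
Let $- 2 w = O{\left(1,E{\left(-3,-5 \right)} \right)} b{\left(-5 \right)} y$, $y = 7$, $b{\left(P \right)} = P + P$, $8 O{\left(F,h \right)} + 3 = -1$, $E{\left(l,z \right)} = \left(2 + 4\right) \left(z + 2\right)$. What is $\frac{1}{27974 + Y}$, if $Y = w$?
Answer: $\frac{2}{55913} \approx 3.577 \cdot 10^{-5}$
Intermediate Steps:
$E{\left(l,z \right)} = 12 + 6 z$ ($E{\left(l,z \right)} = 6 \left(2 + z\right) = 12 + 6 z$)
$O{\left(F,h \right)} = - \frac{1}{2}$ ($O{\left(F,h \right)} = - \frac{3}{8} + \frac{1}{8} \left(-1\right) = - \frac{3}{8} - \frac{1}{8} = - \frac{1}{2}$)
$b{\left(P \right)} = 2 P$
$w = - \frac{35}{2}$ ($w = - \frac{- \frac{2 \left(-5\right)}{2} \cdot 7}{2} = - \frac{\left(- \frac{1}{2}\right) \left(-10\right) 7}{2} = - \frac{5 \cdot 7}{2} = \left(- \frac{1}{2}\right) 35 = - \frac{35}{2} \approx -17.5$)
$Y = - \frac{35}{2} \approx -17.5$
$\frac{1}{27974 + Y} = \frac{1}{27974 - \frac{35}{2}} = \frac{1}{\frac{55913}{2}} = \frac{2}{55913}$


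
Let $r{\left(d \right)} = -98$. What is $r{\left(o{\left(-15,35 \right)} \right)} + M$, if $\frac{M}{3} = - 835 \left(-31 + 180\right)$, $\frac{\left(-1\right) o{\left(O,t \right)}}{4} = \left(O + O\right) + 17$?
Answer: $-373343$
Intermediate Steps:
$o{\left(O,t \right)} = -68 - 8 O$ ($o{\left(O,t \right)} = - 4 \left(\left(O + O\right) + 17\right) = - 4 \left(2 O + 17\right) = - 4 \left(17 + 2 O\right) = -68 - 8 O$)
$M = -373245$ ($M = 3 \left(- 835 \left(-31 + 180\right)\right) = 3 \left(\left(-835\right) 149\right) = 3 \left(-124415\right) = -373245$)
$r{\left(o{\left(-15,35 \right)} \right)} + M = -98 - 373245 = -373343$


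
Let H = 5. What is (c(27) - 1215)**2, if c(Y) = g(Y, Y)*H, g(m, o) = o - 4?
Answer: 1210000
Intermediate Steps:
g(m, o) = -4 + o
c(Y) = -20 + 5*Y (c(Y) = (-4 + Y)*5 = -20 + 5*Y)
(c(27) - 1215)**2 = ((-20 + 5*27) - 1215)**2 = ((-20 + 135) - 1215)**2 = (115 - 1215)**2 = (-1100)**2 = 1210000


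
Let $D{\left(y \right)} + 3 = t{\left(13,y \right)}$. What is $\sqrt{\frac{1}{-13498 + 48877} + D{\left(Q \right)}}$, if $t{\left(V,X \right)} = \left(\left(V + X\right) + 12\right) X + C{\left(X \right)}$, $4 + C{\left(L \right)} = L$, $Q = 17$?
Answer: $\frac{\sqrt{100690194607}}{11793} \approx 26.907$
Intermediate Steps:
$C{\left(L \right)} = -4 + L$
$t{\left(V,X \right)} = -4 + X + X \left(12 + V + X\right)$ ($t{\left(V,X \right)} = \left(\left(V + X\right) + 12\right) X + \left(-4 + X\right) = \left(12 + V + X\right) X + \left(-4 + X\right) = X \left(12 + V + X\right) + \left(-4 + X\right) = -4 + X + X \left(12 + V + X\right)$)
$D{\left(y \right)} = -7 + y^{2} + 26 y$ ($D{\left(y \right)} = -3 + \left(-4 + y^{2} + 13 y + 13 y\right) = -3 + \left(-4 + y^{2} + 26 y\right) = -7 + y^{2} + 26 y$)
$\sqrt{\frac{1}{-13498 + 48877} + D{\left(Q \right)}} = \sqrt{\frac{1}{-13498 + 48877} + \left(-7 + 17^{2} + 26 \cdot 17\right)} = \sqrt{\frac{1}{35379} + \left(-7 + 289 + 442\right)} = \sqrt{\frac{1}{35379} + 724} = \sqrt{\frac{25614397}{35379}} = \frac{\sqrt{100690194607}}{11793}$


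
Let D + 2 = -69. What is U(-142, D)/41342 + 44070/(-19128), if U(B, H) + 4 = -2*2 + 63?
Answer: -151740825/65899148 ≈ -2.3026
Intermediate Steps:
D = -71 (D = -2 - 69 = -71)
U(B, H) = 55 (U(B, H) = -4 + (-2*2 + 63) = -4 + (-4 + 63) = -4 + 59 = 55)
U(-142, D)/41342 + 44070/(-19128) = 55/41342 + 44070/(-19128) = 55*(1/41342) + 44070*(-1/19128) = 55/41342 - 7345/3188 = -151740825/65899148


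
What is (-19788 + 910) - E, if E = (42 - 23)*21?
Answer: -19277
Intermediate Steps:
E = 399 (E = 19*21 = 399)
(-19788 + 910) - E = (-19788 + 910) - 1*399 = -18878 - 399 = -19277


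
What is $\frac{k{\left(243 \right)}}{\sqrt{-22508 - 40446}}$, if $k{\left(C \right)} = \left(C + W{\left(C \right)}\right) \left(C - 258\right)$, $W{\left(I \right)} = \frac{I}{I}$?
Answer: $\frac{1830 i \sqrt{62954}}{31477} \approx 14.587 i$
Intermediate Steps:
$W{\left(I \right)} = 1$
$k{\left(C \right)} = \left(1 + C\right) \left(-258 + C\right)$ ($k{\left(C \right)} = \left(C + 1\right) \left(C - 258\right) = \left(1 + C\right) \left(-258 + C\right)$)
$\frac{k{\left(243 \right)}}{\sqrt{-22508 - 40446}} = \frac{-258 + 243^{2} - 62451}{\sqrt{-22508 - 40446}} = \frac{-258 + 59049 - 62451}{\sqrt{-62954}} = - \frac{3660}{i \sqrt{62954}} = - 3660 \left(- \frac{i \sqrt{62954}}{62954}\right) = \frac{1830 i \sqrt{62954}}{31477}$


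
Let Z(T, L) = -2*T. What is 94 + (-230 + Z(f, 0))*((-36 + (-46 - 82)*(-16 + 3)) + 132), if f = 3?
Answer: -415266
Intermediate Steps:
94 + (-230 + Z(f, 0))*((-36 + (-46 - 82)*(-16 + 3)) + 132) = 94 + (-230 - 2*3)*((-36 + (-46 - 82)*(-16 + 3)) + 132) = 94 + (-230 - 6)*((-36 - 128*(-13)) + 132) = 94 - 236*((-36 + 1664) + 132) = 94 - 236*(1628 + 132) = 94 - 236*1760 = 94 - 415360 = -415266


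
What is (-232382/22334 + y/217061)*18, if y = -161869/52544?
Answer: -917438940203031/4898556242528 ≈ -187.29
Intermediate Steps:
y = -161869/52544 (y = -161869*1/52544 = -161869/52544 ≈ -3.0806)
(-232382/22334 + y/217061)*18 = (-232382/22334 - 161869/52544/217061)*18 = (-232382*1/22334 - 161869/52544*1/217061)*18 = (-116191/11167 - 161869/11405253184)*18 = -101937660022559/9797112485056*18 = -917438940203031/4898556242528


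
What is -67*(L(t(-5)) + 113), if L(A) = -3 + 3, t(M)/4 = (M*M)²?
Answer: -7571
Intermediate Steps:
t(M) = 4*M⁴ (t(M) = 4*(M*M)² = 4*(M²)² = 4*M⁴)
L(A) = 0
-67*(L(t(-5)) + 113) = -67*(0 + 113) = -67*113 = -7571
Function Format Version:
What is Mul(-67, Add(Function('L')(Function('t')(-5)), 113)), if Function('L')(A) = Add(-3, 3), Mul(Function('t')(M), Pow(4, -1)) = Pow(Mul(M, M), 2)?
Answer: -7571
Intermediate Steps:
Function('t')(M) = Mul(4, Pow(M, 4)) (Function('t')(M) = Mul(4, Pow(Mul(M, M), 2)) = Mul(4, Pow(Pow(M, 2), 2)) = Mul(4, Pow(M, 4)))
Function('L')(A) = 0
Mul(-67, Add(Function('L')(Function('t')(-5)), 113)) = Mul(-67, Add(0, 113)) = Mul(-67, 113) = -7571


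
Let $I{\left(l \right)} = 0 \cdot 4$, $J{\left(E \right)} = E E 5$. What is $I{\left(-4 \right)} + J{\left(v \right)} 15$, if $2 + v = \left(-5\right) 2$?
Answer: $10800$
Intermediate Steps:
$v = -12$ ($v = -2 - 10 = -12$)
$J{\left(E \right)} = 5 E^{2}$ ($J{\left(E \right)} = E^{2} \cdot 5 = 5 E^{2}$)
$I{\left(l \right)} = 0$
$I{\left(-4 \right)} + J{\left(v \right)} 15 = 0 + 5 \left(-12\right)^{2} \cdot 15 = 0 + 5 \cdot 144 \cdot 15 = 0 + 720 \cdot 15 = 0 + 10800 = 10800$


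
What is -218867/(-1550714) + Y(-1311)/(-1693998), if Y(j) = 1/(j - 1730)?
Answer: 25624589841355/181555054698033 ≈ 0.14114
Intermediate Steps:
Y(j) = 1/(-1730 + j)
-218867/(-1550714) + Y(-1311)/(-1693998) = -218867/(-1550714) + 1/(-1730 - 1311*(-1693998)) = -218867*(-1/1550714) - 1/1693998/(-3041) = 19897/140974 - 1/3041*(-1/1693998) = 19897/140974 + 1/5151447918 = 25624589841355/181555054698033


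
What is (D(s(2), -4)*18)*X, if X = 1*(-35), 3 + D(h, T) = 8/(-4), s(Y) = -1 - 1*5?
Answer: 3150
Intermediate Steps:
s(Y) = -6 (s(Y) = -1 - 5 = -6)
D(h, T) = -5 (D(h, T) = -3 + 8/(-4) = -3 + 8*(-1/4) = -3 - 2 = -5)
X = -35
(D(s(2), -4)*18)*X = -5*18*(-35) = -90*(-35) = 3150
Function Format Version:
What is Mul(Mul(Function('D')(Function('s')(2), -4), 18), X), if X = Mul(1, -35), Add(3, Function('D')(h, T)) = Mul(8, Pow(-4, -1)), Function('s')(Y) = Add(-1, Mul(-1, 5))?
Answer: 3150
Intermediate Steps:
Function('s')(Y) = -6 (Function('s')(Y) = Add(-1, -5) = -6)
Function('D')(h, T) = -5 (Function('D')(h, T) = Add(-3, Mul(8, Pow(-4, -1))) = Add(-3, Mul(8, Rational(-1, 4))) = Add(-3, -2) = -5)
X = -35
Mul(Mul(Function('D')(Function('s')(2), -4), 18), X) = Mul(Mul(-5, 18), -35) = Mul(-90, -35) = 3150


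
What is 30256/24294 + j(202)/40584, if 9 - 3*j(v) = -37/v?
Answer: 124026370799/99580717296 ≈ 1.2455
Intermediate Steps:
j(v) = 3 + 37/(3*v) (j(v) = 3 - (-37)/(3*v) = 3 + 37/(3*v))
30256/24294 + j(202)/40584 = 30256/24294 + (3 + (37/3)/202)/40584 = 30256*(1/24294) + (3 + (37/3)*(1/202))*(1/40584) = 15128/12147 + (3 + 37/606)*(1/40584) = 15128/12147 + (1855/606)*(1/40584) = 15128/12147 + 1855/24593904 = 124026370799/99580717296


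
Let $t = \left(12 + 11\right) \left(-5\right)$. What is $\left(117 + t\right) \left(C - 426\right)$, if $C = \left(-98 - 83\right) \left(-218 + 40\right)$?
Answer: $63584$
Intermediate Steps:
$C = 32218$ ($C = \left(-181\right) \left(-178\right) = 32218$)
$t = -115$ ($t = 23 \left(-5\right) = -115$)
$\left(117 + t\right) \left(C - 426\right) = \left(117 - 115\right) \left(32218 - 426\right) = 2 \cdot 31792 = 63584$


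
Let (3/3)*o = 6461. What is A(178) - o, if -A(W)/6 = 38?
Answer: -6689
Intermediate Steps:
o = 6461
A(W) = -228 (A(W) = -6*38 = -228)
A(178) - o = -228 - 1*6461 = -228 - 6461 = -6689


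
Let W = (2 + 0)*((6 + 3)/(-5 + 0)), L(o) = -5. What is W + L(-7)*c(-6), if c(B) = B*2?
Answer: 282/5 ≈ 56.400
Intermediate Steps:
c(B) = 2*B
W = -18/5 (W = 2*(9/(-5)) = 2*(9*(-⅕)) = 2*(-9/5) = -18/5 ≈ -3.6000)
W + L(-7)*c(-6) = -18/5 - 10*(-6) = -18/5 - 5*(-12) = -18/5 + 60 = 282/5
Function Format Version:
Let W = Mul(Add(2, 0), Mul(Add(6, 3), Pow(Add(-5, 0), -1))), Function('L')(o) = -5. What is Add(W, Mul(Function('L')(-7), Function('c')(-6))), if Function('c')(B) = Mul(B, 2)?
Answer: Rational(282, 5) ≈ 56.400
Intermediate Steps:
Function('c')(B) = Mul(2, B)
W = Rational(-18, 5) (W = Mul(2, Mul(9, Pow(-5, -1))) = Mul(2, Mul(9, Rational(-1, 5))) = Mul(2, Rational(-9, 5)) = Rational(-18, 5) ≈ -3.6000)
Add(W, Mul(Function('L')(-7), Function('c')(-6))) = Add(Rational(-18, 5), Mul(-5, Mul(2, -6))) = Add(Rational(-18, 5), Mul(-5, -12)) = Add(Rational(-18, 5), 60) = Rational(282, 5)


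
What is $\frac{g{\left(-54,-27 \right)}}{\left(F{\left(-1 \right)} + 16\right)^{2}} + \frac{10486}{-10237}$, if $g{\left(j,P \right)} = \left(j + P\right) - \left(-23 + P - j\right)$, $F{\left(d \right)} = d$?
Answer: $- \frac{645899}{460665} \approx -1.4021$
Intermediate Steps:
$g{\left(j,P \right)} = 23 + 2 j$ ($g{\left(j,P \right)} = \left(P + j\right) + \left(23 + j - P\right) = 23 + 2 j$)
$\frac{g{\left(-54,-27 \right)}}{\left(F{\left(-1 \right)} + 16\right)^{2}} + \frac{10486}{-10237} = \frac{23 + 2 \left(-54\right)}{\left(-1 + 16\right)^{2}} + \frac{10486}{-10237} = \frac{23 - 108}{15^{2}} + 10486 \left(- \frac{1}{10237}\right) = - \frac{85}{225} - \frac{10486}{10237} = \left(-85\right) \frac{1}{225} - \frac{10486}{10237} = - \frac{17}{45} - \frac{10486}{10237} = - \frac{645899}{460665}$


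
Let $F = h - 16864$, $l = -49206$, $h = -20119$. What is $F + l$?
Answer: $-86189$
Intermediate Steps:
$F = -36983$ ($F = -20119 - 16864 = -36983$)
$F + l = -36983 - 49206 = -86189$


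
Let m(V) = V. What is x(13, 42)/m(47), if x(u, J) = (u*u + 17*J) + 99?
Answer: 982/47 ≈ 20.894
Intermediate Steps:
x(u, J) = 99 + u² + 17*J (x(u, J) = (u² + 17*J) + 99 = 99 + u² + 17*J)
x(13, 42)/m(47) = (99 + 13² + 17*42)/47 = (99 + 169 + 714)*(1/47) = 982*(1/47) = 982/47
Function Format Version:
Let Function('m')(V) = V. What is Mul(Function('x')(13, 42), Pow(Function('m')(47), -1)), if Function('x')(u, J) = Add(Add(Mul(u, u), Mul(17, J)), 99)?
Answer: Rational(982, 47) ≈ 20.894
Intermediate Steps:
Function('x')(u, J) = Add(99, Pow(u, 2), Mul(17, J)) (Function('x')(u, J) = Add(Add(Pow(u, 2), Mul(17, J)), 99) = Add(99, Pow(u, 2), Mul(17, J)))
Mul(Function('x')(13, 42), Pow(Function('m')(47), -1)) = Mul(Add(99, Pow(13, 2), Mul(17, 42)), Pow(47, -1)) = Mul(Add(99, 169, 714), Rational(1, 47)) = Mul(982, Rational(1, 47)) = Rational(982, 47)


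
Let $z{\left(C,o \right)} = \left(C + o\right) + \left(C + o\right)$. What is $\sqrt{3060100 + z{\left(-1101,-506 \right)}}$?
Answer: $3 \sqrt{339654} \approx 1748.4$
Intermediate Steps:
$z{\left(C,o \right)} = 2 C + 2 o$
$\sqrt{3060100 + z{\left(-1101,-506 \right)}} = \sqrt{3060100 + \left(2 \left(-1101\right) + 2 \left(-506\right)\right)} = \sqrt{3060100 - 3214} = \sqrt{3056886} = 3 \sqrt{339654}$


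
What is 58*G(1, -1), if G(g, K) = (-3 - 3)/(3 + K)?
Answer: -174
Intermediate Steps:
G(g, K) = -6/(3 + K)
58*G(1, -1) = 58*(-6/(3 - 1)) = 58*(-6/2) = 58*(-6*1/2) = 58*(-3) = -174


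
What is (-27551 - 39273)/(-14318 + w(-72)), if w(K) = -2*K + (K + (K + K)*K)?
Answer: 33412/1939 ≈ 17.232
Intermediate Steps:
w(K) = -K + 2*K² (w(K) = -2*K + (K + (2*K)*K) = -2*K + (K + 2*K²) = -K + 2*K²)
(-27551 - 39273)/(-14318 + w(-72)) = (-27551 - 39273)/(-14318 - 72*(-1 + 2*(-72))) = -66824/(-14318 - 72*(-1 - 144)) = -66824/(-14318 - 72*(-145)) = -66824/(-14318 + 10440) = -66824/(-3878) = -66824*(-1/3878) = 33412/1939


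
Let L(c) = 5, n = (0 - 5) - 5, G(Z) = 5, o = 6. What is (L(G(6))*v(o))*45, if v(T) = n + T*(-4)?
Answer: -7650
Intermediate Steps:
n = -10 (n = -5 - 5 = -10)
v(T) = -10 - 4*T (v(T) = -10 + T*(-4) = -10 - 4*T)
(L(G(6))*v(o))*45 = (5*(-10 - 4*6))*45 = (5*(-10 - 24))*45 = (5*(-34))*45 = -170*45 = -7650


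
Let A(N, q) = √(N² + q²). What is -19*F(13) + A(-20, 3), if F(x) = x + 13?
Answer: -494 + √409 ≈ -473.78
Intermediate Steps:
F(x) = 13 + x
-19*F(13) + A(-20, 3) = -19*(13 + 13) + √((-20)² + 3²) = -19*26 + √(400 + 9) = -494 + √409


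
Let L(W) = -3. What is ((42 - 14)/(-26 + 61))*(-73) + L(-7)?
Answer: -307/5 ≈ -61.400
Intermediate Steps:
((42 - 14)/(-26 + 61))*(-73) + L(-7) = ((42 - 14)/(-26 + 61))*(-73) - 3 = (28/35)*(-73) - 3 = (28*(1/35))*(-73) - 3 = (⅘)*(-73) - 3 = -292/5 - 3 = -307/5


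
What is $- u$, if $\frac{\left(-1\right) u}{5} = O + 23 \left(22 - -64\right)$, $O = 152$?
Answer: $10650$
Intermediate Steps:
$u = -10650$ ($u = - 5 \left(152 + 23 \left(22 - -64\right)\right) = - 5 \left(152 + 23 \left(22 + 64\right)\right) = - 5 \left(152 + 23 \cdot 86\right) = - 5 \left(152 + 1978\right) = \left(-5\right) 2130 = -10650$)
$- u = \left(-1\right) \left(-10650\right) = 10650$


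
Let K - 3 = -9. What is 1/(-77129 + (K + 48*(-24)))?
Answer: -1/78287 ≈ -1.2774e-5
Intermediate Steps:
K = -6 (K = 3 - 9 = -6)
1/(-77129 + (K + 48*(-24))) = 1/(-77129 + (-6 + 48*(-24))) = 1/(-77129 + (-6 - 1152)) = 1/(-77129 - 1158) = 1/(-78287) = -1/78287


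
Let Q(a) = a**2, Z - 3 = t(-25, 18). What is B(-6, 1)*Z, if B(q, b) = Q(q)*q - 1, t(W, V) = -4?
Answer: 217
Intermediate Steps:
Z = -1 (Z = 3 - 4 = -1)
B(q, b) = -1 + q**3 (B(q, b) = q**2*q - 1 = q**3 - 1 = -1 + q**3)
B(-6, 1)*Z = (-1 + (-6)**3)*(-1) = (-1 - 216)*(-1) = -217*(-1) = 217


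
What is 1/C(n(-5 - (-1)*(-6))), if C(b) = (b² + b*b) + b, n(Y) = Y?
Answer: 1/231 ≈ 0.0043290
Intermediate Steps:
C(b) = b + 2*b² (C(b) = (b² + b²) + b = 2*b² + b = b + 2*b²)
1/C(n(-5 - (-1)*(-6))) = 1/((-5 - (-1)*(-6))*(1 + 2*(-5 - (-1)*(-6)))) = 1/((-5 - 1*6)*(1 + 2*(-5 - 1*6))) = 1/((-5 - 6)*(1 + 2*(-5 - 6))) = 1/(-11*(1 + 2*(-11))) = 1/(-11*(1 - 22)) = 1/(-11*(-21)) = 1/231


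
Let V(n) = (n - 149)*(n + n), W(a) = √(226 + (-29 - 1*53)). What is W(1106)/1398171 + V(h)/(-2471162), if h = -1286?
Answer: -860061306046/575851174117 ≈ -1.4935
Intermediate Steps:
W(a) = 12 (W(a) = √(226 + (-29 - 53)) = √(226 - 82) = √144 = 12)
V(n) = 2*n*(-149 + n) (V(n) = (-149 + n)*(2*n) = 2*n*(-149 + n))
W(1106)/1398171 + V(h)/(-2471162) = 12/1398171 + (2*(-1286)*(-149 - 1286))/(-2471162) = 12*(1/1398171) + (2*(-1286)*(-1435))*(-1/2471162) = 4/466057 + 3690820*(-1/2471162) = 4/466057 - 1845410/1235581 = -860061306046/575851174117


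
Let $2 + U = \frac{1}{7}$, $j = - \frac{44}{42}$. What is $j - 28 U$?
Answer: $\frac{1070}{21} \approx 50.952$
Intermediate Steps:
$j = - \frac{22}{21}$ ($j = \left(-44\right) \frac{1}{42} = - \frac{22}{21} \approx -1.0476$)
$U = - \frac{13}{7}$ ($U = -2 + \frac{1}{7} = - \frac{13}{7} \approx -1.8571$)
$j - 28 U = - \frac{22}{21} - -52 = - \frac{22}{21} + 52 = \frac{1070}{21}$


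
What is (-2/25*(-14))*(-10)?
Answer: -56/5 ≈ -11.200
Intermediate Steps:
(-2/25*(-14))*(-10) = (-2*1/25*(-14))*(-10) = -2/25*(-14)*(-10) = (28/25)*(-10) = -56/5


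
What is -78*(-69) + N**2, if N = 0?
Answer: 5382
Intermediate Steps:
-78*(-69) + N**2 = -78*(-69) + 0**2 = 5382 + 0 = 5382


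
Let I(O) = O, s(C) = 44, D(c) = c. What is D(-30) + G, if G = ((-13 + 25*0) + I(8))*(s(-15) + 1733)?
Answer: -8915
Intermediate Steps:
G = -8885 (G = ((-13 + 25*0) + 8)*(44 + 1733) = ((-13 + 0) + 8)*1777 = (-13 + 8)*1777 = -5*1777 = -8885)
D(-30) + G = -30 - 8885 = -8915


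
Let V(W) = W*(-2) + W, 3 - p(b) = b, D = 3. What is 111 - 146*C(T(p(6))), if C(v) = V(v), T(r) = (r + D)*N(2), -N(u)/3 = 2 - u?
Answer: 111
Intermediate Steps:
N(u) = -6 + 3*u (N(u) = -3*(2 - u) = -6 + 3*u)
p(b) = 3 - b
V(W) = -W (V(W) = -2*W + W = -W)
T(r) = 0 (T(r) = (r + 3)*(-6 + 3*2) = (3 + r)*(-6 + 6) = (3 + r)*0 = 0)
C(v) = -v
111 - 146*C(T(p(6))) = 111 - (-146)*0 = 111 - 146*0 = 111 + 0 = 111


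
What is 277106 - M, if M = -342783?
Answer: 619889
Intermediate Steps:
277106 - M = 277106 - 1*(-342783) = 277106 + 342783 = 619889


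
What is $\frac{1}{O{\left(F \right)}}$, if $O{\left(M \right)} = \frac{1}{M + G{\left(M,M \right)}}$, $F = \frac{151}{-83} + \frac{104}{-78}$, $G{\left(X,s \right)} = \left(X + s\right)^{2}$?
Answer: $\frac{2269435}{62001} \approx 36.603$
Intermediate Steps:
$F = - \frac{785}{249}$ ($F = 151 \left(- \frac{1}{83}\right) + 104 \left(- \frac{1}{78}\right) = - \frac{151}{83} - \frac{4}{3} = - \frac{785}{249} \approx -3.1526$)
$O{\left(M \right)} = \frac{1}{M + 4 M^{2}}$ ($O{\left(M \right)} = \frac{1}{M + \left(M + M\right)^{2}} = \frac{1}{M + \left(2 M\right)^{2}} = \frac{1}{M + 4 M^{2}}$)
$\frac{1}{O{\left(F \right)}} = \frac{1}{\frac{1}{- \frac{785}{249}} \frac{1}{1 + 4 \left(- \frac{785}{249}\right)}} = \frac{1}{\left(- \frac{249}{785}\right) \frac{1}{1 - \frac{3140}{249}}} = \frac{1}{\left(- \frac{249}{785}\right) \frac{1}{- \frac{2891}{249}}} = \frac{1}{\left(- \frac{249}{785}\right) \left(- \frac{249}{2891}\right)} = \frac{1}{\frac{62001}{2269435}} = \frac{2269435}{62001}$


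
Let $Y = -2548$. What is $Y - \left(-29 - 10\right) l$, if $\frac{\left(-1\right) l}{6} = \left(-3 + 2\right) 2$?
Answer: $-2080$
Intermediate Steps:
$l = 12$ ($l = - 6 \left(-3 + 2\right) 2 = - 6 \left(\left(-1\right) 2\right) = \left(-6\right) \left(-2\right) = 12$)
$Y - \left(-29 - 10\right) l = -2548 - \left(-29 - 10\right) 12 = -2548 - \left(-39\right) 12 = -2548 - -468 = -2548 + 468 = -2080$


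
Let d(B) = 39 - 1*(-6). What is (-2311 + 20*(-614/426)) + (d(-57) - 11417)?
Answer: -2920619/213 ≈ -13712.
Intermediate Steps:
d(B) = 45 (d(B) = 39 + 6 = 45)
(-2311 + 20*(-614/426)) + (d(-57) - 11417) = (-2311 + 20*(-614/426)) + (45 - 11417) = (-2311 + 20*(-614*1/426)) - 11372 = (-2311 + 20*(-307/213)) - 11372 = (-2311 - 6140/213) - 11372 = -498383/213 - 11372 = -2920619/213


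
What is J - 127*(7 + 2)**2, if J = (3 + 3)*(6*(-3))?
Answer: -10395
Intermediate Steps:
J = -108 (J = 6*(-18) = -108)
J - 127*(7 + 2)**2 = -108 - 127*(7 + 2)**2 = -108 - 127*9**2 = -108 - 127*81 = -108 - 10287 = -10395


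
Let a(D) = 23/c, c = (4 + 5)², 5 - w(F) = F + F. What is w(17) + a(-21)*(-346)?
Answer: -10307/81 ≈ -127.25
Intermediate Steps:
w(F) = 5 - 2*F (w(F) = 5 - (F + F) = 5 - 2*F)
c = 81 (c = 9² = 81)
a(D) = 23/81
w(17) + a(-21)*(-346) = (5 - 2*17) + (23/81)*(-346) = (5 - 34) - 7958/81 = -29 - 7958/81 = -10307/81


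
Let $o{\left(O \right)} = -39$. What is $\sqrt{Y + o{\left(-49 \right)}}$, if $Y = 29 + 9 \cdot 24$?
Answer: $\sqrt{206} \approx 14.353$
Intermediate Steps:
$Y = 245$ ($Y = 29 + 216 = 245$)
$\sqrt{Y + o{\left(-49 \right)}} = \sqrt{245 - 39} = \sqrt{206}$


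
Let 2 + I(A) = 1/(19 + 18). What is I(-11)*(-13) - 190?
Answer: -6081/37 ≈ -164.35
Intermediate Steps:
I(A) = -73/37 (I(A) = -2 + 1/(19 + 18) = -2 + 1/37 = -73/37)
I(-11)*(-13) - 190 = -73/37*(-13) - 190 = 949/37 - 190 = -6081/37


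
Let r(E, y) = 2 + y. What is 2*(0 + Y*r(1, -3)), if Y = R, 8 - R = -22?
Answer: -60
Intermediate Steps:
R = 30 (R = 8 - 1*(-22) = 8 + 22 = 30)
Y = 30
2*(0 + Y*r(1, -3)) = 2*(0 + 30*(2 - 3)) = 2*(0 + 30*(-1)) = 2*(0 - 30) = 2*(-30) = -60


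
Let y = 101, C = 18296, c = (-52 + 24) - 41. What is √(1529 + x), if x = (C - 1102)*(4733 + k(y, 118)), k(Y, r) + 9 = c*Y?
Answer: I*√38599001 ≈ 6212.8*I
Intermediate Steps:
c = -69 (c = -28 - 41 = -69)
k(Y, r) = -9 - 69*Y
x = -38600530 (x = (18296 - 1102)*(4733 + (-9 - 69*101)) = 17194*(4733 + (-9 - 6969)) = 17194*(4733 - 6978) = 17194*(-2245) = -38600530)
√(1529 + x) = √(1529 - 38600530) = √(-38599001) = I*√38599001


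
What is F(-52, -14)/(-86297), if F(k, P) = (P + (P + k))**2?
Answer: -6400/86297 ≈ -0.074162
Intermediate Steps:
F(k, P) = (k + 2*P)**2
F(-52, -14)/(-86297) = (-52 + 2*(-14))**2/(-86297) = (-52 - 28)**2*(-1/86297) = (-80)**2*(-1/86297) = 6400*(-1/86297) = -6400/86297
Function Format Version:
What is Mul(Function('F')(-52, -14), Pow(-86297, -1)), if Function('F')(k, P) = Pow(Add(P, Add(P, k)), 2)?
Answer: Rational(-6400, 86297) ≈ -0.074162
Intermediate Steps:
Function('F')(k, P) = Pow(Add(k, Mul(2, P)), 2)
Mul(Function('F')(-52, -14), Pow(-86297, -1)) = Mul(Pow(Add(-52, Mul(2, -14)), 2), Pow(-86297, -1)) = Mul(Pow(Add(-52, -28), 2), Rational(-1, 86297)) = Mul(Pow(-80, 2), Rational(-1, 86297)) = Mul(6400, Rational(-1, 86297)) = Rational(-6400, 86297)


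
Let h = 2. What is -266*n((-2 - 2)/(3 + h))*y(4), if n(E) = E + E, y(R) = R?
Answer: 8512/5 ≈ 1702.4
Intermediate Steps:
n(E) = 2*E
-266*n((-2 - 2)/(3 + h))*y(4) = -266*2*((-2 - 2)/(3 + 2))*4 = -266*2*(-4/5)*4 = -(-2128)*4/5 = -266*(-32/5) = 8512/5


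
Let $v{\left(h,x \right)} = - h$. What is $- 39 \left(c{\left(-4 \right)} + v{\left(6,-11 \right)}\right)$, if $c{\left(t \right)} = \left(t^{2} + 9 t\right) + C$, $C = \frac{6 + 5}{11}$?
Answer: $975$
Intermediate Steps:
$C = 1$ ($C = 11 \cdot \frac{1}{11} = 1$)
$c{\left(t \right)} = 1 + t^{2} + 9 t$ ($c{\left(t \right)} = \left(t^{2} + 9 t\right) + 1 = 1 + t^{2} + 9 t$)
$- 39 \left(c{\left(-4 \right)} + v{\left(6,-11 \right)}\right) = - 39 \left(\left(1 + \left(-4\right)^{2} + 9 \left(-4\right)\right) - 6\right) = - 39 \left(\left(1 + 16 - 36\right) - 6\right) = - 39 \left(-19 - 6\right) = \left(-39\right) \left(-25\right) = 975$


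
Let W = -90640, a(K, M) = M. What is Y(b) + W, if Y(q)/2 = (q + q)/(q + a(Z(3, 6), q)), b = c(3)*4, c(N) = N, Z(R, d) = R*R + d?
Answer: -90638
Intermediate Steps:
Z(R, d) = d + R**2 (Z(R, d) = R**2 + d = d + R**2)
b = 12 (b = 3*4 = 12)
Y(q) = 2 (Y(q) = 2*((q + q)/(q + q)) = 2*((2*q)/((2*q))) = 2*((2*q)*(1/(2*q))) = 2*1 = 2)
Y(b) + W = 2 - 90640 = -90638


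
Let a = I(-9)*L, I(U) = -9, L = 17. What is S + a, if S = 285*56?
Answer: 15807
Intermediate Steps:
S = 15960
a = -153 (a = -9*17 = -153)
S + a = 15960 - 153 = 15807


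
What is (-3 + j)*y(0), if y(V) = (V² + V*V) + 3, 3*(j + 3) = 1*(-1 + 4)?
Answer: -15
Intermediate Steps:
j = -2 (j = -3 + (1*(-1 + 4))/3 = -3 + (1*3)/3 = -3 + (⅓)*3 = -3 + 1 = -2)
y(V) = 3 + 2*V² (y(V) = (V² + V²) + 3 = 2*V² + 3 = 3 + 2*V²)
(-3 + j)*y(0) = (-3 - 2)*(3 + 2*0²) = -5*(3 + 2*0) = -5*(3 + 0) = -5*3 = -15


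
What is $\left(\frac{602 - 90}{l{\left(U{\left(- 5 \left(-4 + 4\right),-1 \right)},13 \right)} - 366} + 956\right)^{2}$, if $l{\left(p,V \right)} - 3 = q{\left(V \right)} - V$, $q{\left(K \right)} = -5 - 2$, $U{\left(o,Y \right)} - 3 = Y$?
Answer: $\frac{133689684496}{146689} \approx 9.1138 \cdot 10^{5}$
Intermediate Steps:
$U{\left(o,Y \right)} = 3 + Y$
$q{\left(K \right)} = -7$
$l{\left(p,V \right)} = -4 - V$ ($l{\left(p,V \right)} = 3 - \left(7 + V\right) = -4 - V$)
$\left(\frac{602 - 90}{l{\left(U{\left(- 5 \left(-4 + 4\right),-1 \right)},13 \right)} - 366} + 956\right)^{2} = \left(\frac{602 - 90}{\left(-4 - 13\right) - 366} + 956\right)^{2} = \left(\frac{512}{\left(-4 - 13\right) - 366} + 956\right)^{2} = \left(\frac{512}{-17 - 366} + 956\right)^{2} = \left(\frac{512}{-383} + 956\right)^{2} = \left(512 \left(- \frac{1}{383}\right) + 956\right)^{2} = \left(- \frac{512}{383} + 956\right)^{2} = \left(\frac{365636}{383}\right)^{2} = \frac{133689684496}{146689}$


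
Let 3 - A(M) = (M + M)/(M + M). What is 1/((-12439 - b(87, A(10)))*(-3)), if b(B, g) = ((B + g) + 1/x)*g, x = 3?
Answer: 1/37853 ≈ 2.6418e-5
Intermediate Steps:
A(M) = 2 (A(M) = 3 - (M + M)/(M + M) = 3 - 2*M/(2*M) = 3 - 2*M*1/(2*M) = 3 - 1*1 = 3 - 1 = 2)
b(B, g) = g*(⅓ + B + g) (b(B, g) = ((B + g) + 1/3)*g = ((B + g) + ⅓)*g = (⅓ + B + g)*g = g*(⅓ + B + g))
1/((-12439 - b(87, A(10)))*(-3)) = 1/((-12439 - 2*(⅓ + 87 + 2))*(-3)) = 1/((-12439 - 2*268/3)*(-3)) = 1/((-12439 - 1*536/3)*(-3)) = 1/((-12439 - 536/3)*(-3)) = 1/(-37853/3*(-3)) = 1/37853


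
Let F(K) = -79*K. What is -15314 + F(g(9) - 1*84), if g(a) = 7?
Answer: -9231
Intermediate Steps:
-15314 + F(g(9) - 1*84) = -15314 - 79*(7 - 1*84) = -15314 - 79*(7 - 84) = -15314 - 79*(-77) = -15314 + 6083 = -9231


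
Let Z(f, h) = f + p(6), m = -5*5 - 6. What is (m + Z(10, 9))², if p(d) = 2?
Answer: 361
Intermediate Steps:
m = -31 (m = -25 - 6 = -31)
Z(f, h) = 2 + f (Z(f, h) = f + 2 = 2 + f)
(m + Z(10, 9))² = (-31 + (2 + 10))² = (-31 + 12)² = (-19)² = 361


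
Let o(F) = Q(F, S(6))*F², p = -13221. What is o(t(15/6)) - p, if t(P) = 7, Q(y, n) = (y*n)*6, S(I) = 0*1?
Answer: 13221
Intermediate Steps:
S(I) = 0
Q(y, n) = 6*n*y (Q(y, n) = (n*y)*6 = 6*n*y)
o(F) = 0 (o(F) = (6*0*F)*F² = 0*F² = 0)
o(t(15/6)) - p = 0 - 1*(-13221) = 0 + 13221 = 13221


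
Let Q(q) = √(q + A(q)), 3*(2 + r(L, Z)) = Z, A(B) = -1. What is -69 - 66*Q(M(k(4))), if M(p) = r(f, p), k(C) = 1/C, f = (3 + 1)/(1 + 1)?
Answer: -69 - 11*I*√105 ≈ -69.0 - 112.72*I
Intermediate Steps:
f = 2 (f = 4/2 = 4*(½) = 2)
r(L, Z) = -2 + Z/3
M(p) = -2 + p/3
Q(q) = √(-1 + q) (Q(q) = √(q - 1) = √(-1 + q))
-69 - 66*Q(M(k(4))) = -69 - 66*√(-1 + (-2 + (⅓)/4)) = -69 - 66*√(-1 + (-2 + (⅓)*(¼))) = -69 - 66*√(-1 + (-2 + 1/12)) = -69 - 66*√(-1 - 23/12) = -69 - 11*I*√105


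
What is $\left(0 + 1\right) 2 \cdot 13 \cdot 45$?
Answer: $1170$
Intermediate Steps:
$\left(0 + 1\right) 2 \cdot 13 \cdot 45 = 1 \cdot 2 \cdot 13 \cdot 45 = 2 \cdot 13 \cdot 45 = 26 \cdot 45 = 1170$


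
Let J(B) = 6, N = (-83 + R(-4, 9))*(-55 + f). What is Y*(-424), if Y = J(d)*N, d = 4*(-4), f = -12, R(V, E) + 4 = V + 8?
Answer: -14147184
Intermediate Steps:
R(V, E) = 4 + V (R(V, E) = -4 + (V + 8) = -4 + (8 + V) = 4 + V)
d = -16
N = 5561 (N = (-83 + (4 - 4))*(-55 - 12) = (-83 + 0)*(-67) = -83*(-67) = 5561)
Y = 33366 (Y = 6*5561 = 33366)
Y*(-424) = 33366*(-424) = -14147184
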